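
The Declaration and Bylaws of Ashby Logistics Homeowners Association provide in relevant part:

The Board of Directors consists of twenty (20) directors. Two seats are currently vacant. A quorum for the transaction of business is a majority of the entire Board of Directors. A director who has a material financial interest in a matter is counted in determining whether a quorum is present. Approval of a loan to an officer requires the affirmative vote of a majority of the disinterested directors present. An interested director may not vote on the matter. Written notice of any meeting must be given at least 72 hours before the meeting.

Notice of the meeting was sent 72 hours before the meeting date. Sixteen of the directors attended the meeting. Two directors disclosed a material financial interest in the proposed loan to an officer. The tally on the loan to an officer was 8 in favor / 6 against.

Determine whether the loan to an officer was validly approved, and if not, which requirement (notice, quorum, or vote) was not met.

Notice: 72 hours given; 72 required (72 ≥ 72). Satisfied.
Quorum: 16 present (interested directors count toward quorum); quorum is 11. Satisfied.
Vote: the loan to an officer requires a majority of the disinterested directors present (16 − 2 = 14). A majority of 14 is 8, so 8 affirmative votes are needed; 8 voted in favor. Satisfied.

Valid — all requirements satisfied.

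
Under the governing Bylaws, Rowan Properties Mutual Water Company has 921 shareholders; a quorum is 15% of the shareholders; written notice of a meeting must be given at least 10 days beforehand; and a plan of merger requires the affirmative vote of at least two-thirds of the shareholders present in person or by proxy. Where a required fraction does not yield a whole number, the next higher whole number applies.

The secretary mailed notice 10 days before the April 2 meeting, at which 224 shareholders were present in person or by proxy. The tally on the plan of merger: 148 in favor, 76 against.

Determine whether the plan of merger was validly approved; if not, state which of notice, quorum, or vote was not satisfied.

Notice: 10 days given; 10 required. Satisfied.
Quorum: 15% of 921 = 138.15, rounded up to 139; 224 present. Satisfied.
Vote: requires two-thirds of those present (224); 2/3 of 224 = 149.33, rounded up to 150, so 150 needed; 148 in favor. Not satisfied.

Invalid — vote requirement not satisfied.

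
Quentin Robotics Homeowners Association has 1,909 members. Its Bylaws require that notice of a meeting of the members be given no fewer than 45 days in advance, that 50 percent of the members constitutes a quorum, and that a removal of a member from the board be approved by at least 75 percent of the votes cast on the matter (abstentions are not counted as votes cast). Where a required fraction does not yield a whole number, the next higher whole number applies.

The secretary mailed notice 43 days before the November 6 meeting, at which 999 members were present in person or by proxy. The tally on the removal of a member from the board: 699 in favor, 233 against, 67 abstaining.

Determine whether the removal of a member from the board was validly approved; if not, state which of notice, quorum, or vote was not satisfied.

Invalid — notice requirement not satisfied.

Notice: 43 days given; 45 required. Not satisfied.
Quorum: 50% of 1,909 = 954.50, rounded up to 955; 999 present. Satisfied.
Vote: requires three-fourths of the votes cast (999 − 67 abstaining = 932); 3/4 of 932 = 699, so 699 needed; 699 in favor. Satisfied.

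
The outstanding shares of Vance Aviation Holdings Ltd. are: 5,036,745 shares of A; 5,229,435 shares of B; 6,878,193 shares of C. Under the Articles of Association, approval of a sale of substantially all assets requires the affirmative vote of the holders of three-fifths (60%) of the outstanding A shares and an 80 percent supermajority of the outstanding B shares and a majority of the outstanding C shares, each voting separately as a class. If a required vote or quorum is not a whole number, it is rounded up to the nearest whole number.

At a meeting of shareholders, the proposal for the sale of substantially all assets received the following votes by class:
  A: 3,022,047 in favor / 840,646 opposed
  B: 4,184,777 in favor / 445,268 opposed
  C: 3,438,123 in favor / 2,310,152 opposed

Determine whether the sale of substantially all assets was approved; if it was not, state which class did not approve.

A: 3/5 of 5036745 = 3022047; 3,022,047 required, 3,022,047 in favor — approved.
B: 4/5 of 5229435 = 4183548; 4,183,548 required, 4,184,777 in favor — approved.
C: a majority of 6878193 is 3439097; 3,439,097 required, 3,438,123 in favor — not approved.

Not approved — the C shares did not give the required vote.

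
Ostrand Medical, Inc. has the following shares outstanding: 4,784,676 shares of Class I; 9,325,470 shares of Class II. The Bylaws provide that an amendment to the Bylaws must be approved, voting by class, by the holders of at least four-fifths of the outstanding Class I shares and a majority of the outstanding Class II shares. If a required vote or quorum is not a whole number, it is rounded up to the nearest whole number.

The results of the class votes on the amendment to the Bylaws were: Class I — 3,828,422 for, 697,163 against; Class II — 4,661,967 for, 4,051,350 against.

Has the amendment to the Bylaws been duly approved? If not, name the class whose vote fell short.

Class I: 4/5 of 4784676 = 3827740.80, rounded up to 3827741; 3,827,741 required, 3,828,422 in favor — approved.
Class II: a majority of 9325470 is 4662736; 4,662,736 required, 4,661,967 in favor — not approved.

Not approved — the Class II shares did not give the required vote.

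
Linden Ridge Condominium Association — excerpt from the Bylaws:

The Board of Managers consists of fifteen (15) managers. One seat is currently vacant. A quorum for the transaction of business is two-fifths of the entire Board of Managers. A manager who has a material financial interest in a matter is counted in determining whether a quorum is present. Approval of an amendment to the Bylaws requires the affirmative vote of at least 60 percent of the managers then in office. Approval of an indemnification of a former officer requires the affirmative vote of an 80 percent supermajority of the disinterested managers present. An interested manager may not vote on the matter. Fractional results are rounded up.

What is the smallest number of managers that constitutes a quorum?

2/5 of 15 = 6.

6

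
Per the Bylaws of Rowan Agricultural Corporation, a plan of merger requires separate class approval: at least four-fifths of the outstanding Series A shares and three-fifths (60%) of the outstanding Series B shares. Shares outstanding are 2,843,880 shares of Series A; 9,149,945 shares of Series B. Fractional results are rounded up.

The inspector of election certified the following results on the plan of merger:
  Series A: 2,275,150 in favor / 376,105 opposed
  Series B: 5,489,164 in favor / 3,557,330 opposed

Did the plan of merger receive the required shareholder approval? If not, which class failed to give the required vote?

Series A: 4/5 of 2843880 = 2275104; 2,275,104 required, 2,275,150 in favor — approved.
Series B: 3/5 of 9149945 = 5489967; 5,489,967 required, 5,489,164 in favor — not approved.

Not approved — the Series B shares did not give the required vote.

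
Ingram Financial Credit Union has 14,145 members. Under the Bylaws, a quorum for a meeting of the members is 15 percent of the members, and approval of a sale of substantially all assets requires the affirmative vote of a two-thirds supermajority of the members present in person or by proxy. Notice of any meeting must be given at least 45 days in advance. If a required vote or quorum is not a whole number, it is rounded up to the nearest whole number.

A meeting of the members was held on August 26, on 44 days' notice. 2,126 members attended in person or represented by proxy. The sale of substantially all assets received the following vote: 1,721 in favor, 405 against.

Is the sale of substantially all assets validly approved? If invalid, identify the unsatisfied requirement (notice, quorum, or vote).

Invalid — notice requirement not satisfied.

Notice: 44 days given; 45 required. Not satisfied.
Quorum: 15% of 14,145 = 2,121.75, rounded up to 2,122; 2,126 present. Satisfied.
Vote: requires two-thirds of those present (2,126); 2/3 of 2126 = 1417.33, rounded up to 1418, so 1,418 needed; 1,721 in favor. Satisfied.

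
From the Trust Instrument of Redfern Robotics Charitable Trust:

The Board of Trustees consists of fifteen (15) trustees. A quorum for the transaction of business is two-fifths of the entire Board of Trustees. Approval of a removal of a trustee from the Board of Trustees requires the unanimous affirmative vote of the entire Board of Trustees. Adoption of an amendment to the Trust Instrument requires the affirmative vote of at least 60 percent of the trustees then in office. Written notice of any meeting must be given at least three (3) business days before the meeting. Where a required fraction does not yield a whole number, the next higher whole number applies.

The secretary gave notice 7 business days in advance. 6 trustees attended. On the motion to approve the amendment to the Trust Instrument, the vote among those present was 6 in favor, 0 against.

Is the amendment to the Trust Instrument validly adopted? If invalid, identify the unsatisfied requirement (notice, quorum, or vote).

Invalid — vote requirement not satisfied.

Notice: 7 business days given; 3 required (7 ≥ 3). Satisfied.
Quorum: 6 present; quorum is 6. Satisfied.
Vote: the amendment to the Trust Instrument requires three-fifths of the trustees then in office (15). 3/5 of 15 = 9, so 9 affirmative votes are needed; 6 voted in favor. Not satisfied.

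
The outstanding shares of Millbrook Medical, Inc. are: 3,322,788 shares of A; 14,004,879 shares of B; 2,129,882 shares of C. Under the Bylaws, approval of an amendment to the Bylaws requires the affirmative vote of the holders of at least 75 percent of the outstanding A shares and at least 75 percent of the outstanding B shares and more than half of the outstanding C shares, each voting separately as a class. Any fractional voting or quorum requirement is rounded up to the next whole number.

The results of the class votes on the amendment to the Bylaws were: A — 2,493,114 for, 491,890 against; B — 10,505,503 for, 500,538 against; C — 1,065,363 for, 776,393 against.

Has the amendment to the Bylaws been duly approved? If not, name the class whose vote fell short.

Approved — every class gave the required vote.

A: 3/4 of 3322788 = 2492091; 2,492,091 required, 2,493,114 in favor — approved.
B: 3/4 of 14004879 = 10503659.25, rounded up to 10503660; 10,503,660 required, 10,505,503 in favor — approved.
C: a majority of 2129882 is 1064942; 1,064,942 required, 1,065,363 in favor — approved.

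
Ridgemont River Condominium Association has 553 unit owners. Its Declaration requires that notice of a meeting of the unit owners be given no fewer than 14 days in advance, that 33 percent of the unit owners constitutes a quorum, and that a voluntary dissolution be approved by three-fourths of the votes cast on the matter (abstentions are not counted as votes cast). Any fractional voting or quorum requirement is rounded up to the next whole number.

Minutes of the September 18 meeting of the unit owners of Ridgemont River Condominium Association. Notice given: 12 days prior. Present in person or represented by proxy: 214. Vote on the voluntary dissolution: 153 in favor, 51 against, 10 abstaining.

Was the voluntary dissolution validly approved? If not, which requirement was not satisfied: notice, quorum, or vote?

Notice: 12 days given; 14 required. Not satisfied.
Quorum: 33% of 553 = 182.49, rounded up to 183; 214 present. Satisfied.
Vote: requires three-fourths of the votes cast (214 − 10 abstaining = 204); 3/4 of 204 = 153, so 153 needed; 153 in favor. Satisfied.

Invalid — notice requirement not satisfied.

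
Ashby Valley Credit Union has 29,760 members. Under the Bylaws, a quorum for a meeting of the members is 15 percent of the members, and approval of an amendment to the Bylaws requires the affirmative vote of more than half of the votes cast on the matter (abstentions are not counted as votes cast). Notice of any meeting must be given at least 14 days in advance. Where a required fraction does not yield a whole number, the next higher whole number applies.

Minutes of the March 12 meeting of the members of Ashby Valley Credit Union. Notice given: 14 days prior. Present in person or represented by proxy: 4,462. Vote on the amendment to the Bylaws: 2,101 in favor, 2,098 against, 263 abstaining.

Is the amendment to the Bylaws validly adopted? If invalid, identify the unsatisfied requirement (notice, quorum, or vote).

Notice: 14 days given; 14 required. Satisfied.
Quorum: 15% of 29,760 = 4,464; 4,462 present. Not satisfied.
Vote: requires a majority of the votes cast (4,462 − 263 abstaining = 4,199); a majority of 4199 is 2100, so 2,100 needed; 2,101 in favor. Satisfied.

Invalid — quorum requirement not satisfied.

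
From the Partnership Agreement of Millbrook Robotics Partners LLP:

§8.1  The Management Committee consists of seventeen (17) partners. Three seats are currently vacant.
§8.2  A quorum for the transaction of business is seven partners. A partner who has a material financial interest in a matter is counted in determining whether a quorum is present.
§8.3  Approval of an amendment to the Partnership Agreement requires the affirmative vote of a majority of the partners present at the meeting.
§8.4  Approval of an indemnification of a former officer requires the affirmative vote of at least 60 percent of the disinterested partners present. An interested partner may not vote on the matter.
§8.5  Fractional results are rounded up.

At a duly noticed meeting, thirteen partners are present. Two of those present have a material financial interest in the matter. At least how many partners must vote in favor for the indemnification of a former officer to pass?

The indemnification of a former officer requires three-fifths of the disinterested partners present (13 − 2 = 11).
3/5 of 11 = 6.60, rounded up to 7.

7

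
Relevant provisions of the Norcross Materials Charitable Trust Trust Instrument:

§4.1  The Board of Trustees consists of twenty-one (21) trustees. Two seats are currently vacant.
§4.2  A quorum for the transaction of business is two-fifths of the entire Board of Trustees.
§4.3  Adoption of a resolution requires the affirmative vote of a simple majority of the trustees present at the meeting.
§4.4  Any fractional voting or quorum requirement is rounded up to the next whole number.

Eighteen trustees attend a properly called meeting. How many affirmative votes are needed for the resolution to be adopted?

10

The resolution requires a majority of the trustees present (18).
A majority of 18 is 10.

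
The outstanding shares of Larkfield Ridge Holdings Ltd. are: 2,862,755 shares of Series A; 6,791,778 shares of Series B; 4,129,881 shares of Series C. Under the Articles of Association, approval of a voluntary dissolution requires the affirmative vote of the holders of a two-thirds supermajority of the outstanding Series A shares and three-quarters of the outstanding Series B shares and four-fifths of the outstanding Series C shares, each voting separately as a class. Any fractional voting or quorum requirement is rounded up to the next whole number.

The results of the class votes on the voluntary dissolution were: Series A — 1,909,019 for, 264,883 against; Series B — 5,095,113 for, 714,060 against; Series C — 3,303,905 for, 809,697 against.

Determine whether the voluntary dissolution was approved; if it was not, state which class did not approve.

Approved — every class gave the required vote.

Series A: 2/3 of 2862755 = 1908503.33, rounded up to 1908504; 1,908,504 required, 1,909,019 in favor — approved.
Series B: 3/4 of 6791778 = 5093833.50, rounded up to 5093834; 5,093,834 required, 5,095,113 in favor — approved.
Series C: 4/5 of 4129881 = 3303904.80, rounded up to 3303905; 3,303,905 required, 3,303,905 in favor — approved.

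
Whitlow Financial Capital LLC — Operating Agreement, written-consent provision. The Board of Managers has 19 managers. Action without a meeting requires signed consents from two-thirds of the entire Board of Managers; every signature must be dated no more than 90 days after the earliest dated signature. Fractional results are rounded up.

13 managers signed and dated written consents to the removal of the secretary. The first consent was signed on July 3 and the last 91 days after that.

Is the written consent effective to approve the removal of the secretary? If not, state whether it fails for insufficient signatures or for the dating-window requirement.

Not effective — dating-window requirement not satisfied.

Signatures required: two-thirds of 19 — 2/3 of 19 = 12.67, rounded up to 13, so 13 needed; 13 signed. Sufficient.
Dating window: the latest signature is 91 days after the earliest; the limit is 90 days. Outside the window.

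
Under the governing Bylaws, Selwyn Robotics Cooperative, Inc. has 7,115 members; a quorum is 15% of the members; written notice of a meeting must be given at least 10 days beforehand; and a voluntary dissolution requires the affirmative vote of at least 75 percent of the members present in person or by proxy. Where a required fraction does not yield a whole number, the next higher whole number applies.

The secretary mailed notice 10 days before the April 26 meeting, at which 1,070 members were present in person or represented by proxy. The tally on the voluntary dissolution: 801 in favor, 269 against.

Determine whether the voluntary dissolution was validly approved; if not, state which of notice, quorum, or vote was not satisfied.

Invalid — vote requirement not satisfied.

Notice: 10 days given; 10 required. Satisfied.
Quorum: 15% of 7,115 = 1,067.25, rounded up to 1,068; 1,070 present. Satisfied.
Vote: requires three-fourths of those present (1,070); 3/4 of 1070 = 802.50, rounded up to 803, so 803 needed; 801 in favor. Not satisfied.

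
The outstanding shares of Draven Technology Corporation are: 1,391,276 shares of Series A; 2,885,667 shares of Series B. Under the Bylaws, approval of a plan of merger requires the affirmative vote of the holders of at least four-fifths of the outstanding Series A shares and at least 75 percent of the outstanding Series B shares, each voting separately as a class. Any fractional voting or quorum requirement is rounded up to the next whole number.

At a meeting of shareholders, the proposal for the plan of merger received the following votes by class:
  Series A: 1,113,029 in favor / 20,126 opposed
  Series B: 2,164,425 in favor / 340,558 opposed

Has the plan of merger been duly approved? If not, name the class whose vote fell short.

Approved — every class gave the required vote.

Series A: 4/5 of 1391276 = 1113020.80, rounded up to 1113021; 1,113,021 required, 1,113,029 in favor — approved.
Series B: 3/4 of 2885667 = 2164250.25, rounded up to 2164251; 2,164,251 required, 2,164,425 in favor — approved.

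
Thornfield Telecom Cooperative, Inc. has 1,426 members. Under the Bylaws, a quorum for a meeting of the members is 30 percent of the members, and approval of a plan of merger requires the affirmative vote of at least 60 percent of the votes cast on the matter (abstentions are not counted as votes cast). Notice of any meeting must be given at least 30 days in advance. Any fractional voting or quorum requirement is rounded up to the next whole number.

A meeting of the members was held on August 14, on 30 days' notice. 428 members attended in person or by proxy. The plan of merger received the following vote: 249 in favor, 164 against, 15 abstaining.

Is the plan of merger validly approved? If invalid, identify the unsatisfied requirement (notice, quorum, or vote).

Valid — all requirements satisfied.

Notice: 30 days given; 30 required. Satisfied.
Quorum: 30% of 1,426 = 427.80, rounded up to 428; 428 present. Satisfied.
Vote: requires three-fifths of the votes cast (428 − 15 abstaining = 413); 3/5 of 413 = 247.80, rounded up to 248, so 248 needed; 249 in favor. Satisfied.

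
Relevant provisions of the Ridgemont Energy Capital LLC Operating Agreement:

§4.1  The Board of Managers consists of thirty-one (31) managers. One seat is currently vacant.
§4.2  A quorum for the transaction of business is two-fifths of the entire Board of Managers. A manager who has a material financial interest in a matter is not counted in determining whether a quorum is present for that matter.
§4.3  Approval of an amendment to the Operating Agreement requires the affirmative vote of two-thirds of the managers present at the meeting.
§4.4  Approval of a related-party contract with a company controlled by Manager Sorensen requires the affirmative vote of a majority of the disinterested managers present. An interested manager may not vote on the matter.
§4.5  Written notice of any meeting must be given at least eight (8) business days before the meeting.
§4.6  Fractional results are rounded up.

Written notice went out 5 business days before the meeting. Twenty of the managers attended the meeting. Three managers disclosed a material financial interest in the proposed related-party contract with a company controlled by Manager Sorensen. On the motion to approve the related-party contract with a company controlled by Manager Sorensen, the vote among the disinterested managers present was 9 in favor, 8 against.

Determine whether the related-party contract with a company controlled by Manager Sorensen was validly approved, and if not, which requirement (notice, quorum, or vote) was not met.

Notice: 5 business days given; 8 required (5 < 8). Not satisfied.
Quorum: 20 present, but the 3 interested managers do not count, leaving 17. Quorum is 13. Satisfied.
Vote: the related-party contract with a company controlled by Manager Sorensen requires a majority of the disinterested managers present (20 − 3 = 17). A majority of 17 is 9, so 9 affirmative votes are needed; 9 voted in favor. Satisfied.

Invalid — notice requirement not satisfied.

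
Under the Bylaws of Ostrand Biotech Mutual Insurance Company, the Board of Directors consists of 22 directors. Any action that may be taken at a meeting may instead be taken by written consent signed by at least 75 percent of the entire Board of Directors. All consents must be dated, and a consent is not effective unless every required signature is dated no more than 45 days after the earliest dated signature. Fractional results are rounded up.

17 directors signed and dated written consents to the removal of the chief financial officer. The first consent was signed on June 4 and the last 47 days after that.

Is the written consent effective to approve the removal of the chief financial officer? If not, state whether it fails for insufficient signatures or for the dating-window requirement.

Not effective — dating-window requirement not satisfied.

Signatures required: at least 75 percent of 22 — 3/4 of 22 = 16.50, rounded up to 17, so 17 needed; 17 signed. Sufficient.
Dating window: the latest signature is 47 days after the earliest; the limit is 45 days. Outside the window.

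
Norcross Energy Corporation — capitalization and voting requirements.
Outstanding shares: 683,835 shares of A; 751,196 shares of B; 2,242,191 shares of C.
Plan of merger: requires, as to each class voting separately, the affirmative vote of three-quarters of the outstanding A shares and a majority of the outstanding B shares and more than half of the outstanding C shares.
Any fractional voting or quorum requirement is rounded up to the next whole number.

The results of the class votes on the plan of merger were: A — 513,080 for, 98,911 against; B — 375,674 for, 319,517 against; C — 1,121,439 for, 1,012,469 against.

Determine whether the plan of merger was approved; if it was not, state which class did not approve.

Approved — every class gave the required vote.

A: 3/4 of 683835 = 512876.25, rounded up to 512877; 512,877 required, 513,080 in favor — approved.
B: a majority of 751196 is 375599; 375,599 required, 375,674 in favor — approved.
C: a majority of 2242191 is 1121096; 1,121,096 required, 1,121,439 in favor — approved.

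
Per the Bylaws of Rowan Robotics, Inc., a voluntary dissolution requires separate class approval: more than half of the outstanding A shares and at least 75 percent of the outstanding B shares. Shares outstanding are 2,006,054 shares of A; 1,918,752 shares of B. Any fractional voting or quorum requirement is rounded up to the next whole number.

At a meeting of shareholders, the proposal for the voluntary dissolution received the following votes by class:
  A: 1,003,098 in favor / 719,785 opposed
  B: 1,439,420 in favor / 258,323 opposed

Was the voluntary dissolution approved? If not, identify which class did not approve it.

A: a majority of 2006054 is 1003028; 1,003,028 required, 1,003,098 in favor — approved.
B: 3/4 of 1918752 = 1439064; 1,439,064 required, 1,439,420 in favor — approved.

Approved — every class gave the required vote.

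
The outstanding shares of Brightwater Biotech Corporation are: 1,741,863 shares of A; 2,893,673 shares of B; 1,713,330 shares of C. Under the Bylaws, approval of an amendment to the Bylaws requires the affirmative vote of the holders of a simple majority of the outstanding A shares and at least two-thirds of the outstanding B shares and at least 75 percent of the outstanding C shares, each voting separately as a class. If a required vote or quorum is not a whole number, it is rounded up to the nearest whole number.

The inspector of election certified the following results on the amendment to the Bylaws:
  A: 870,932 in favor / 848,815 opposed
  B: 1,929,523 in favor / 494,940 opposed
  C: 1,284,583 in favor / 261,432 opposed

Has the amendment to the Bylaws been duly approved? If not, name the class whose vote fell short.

A: a majority of 1741863 is 870932; 870,932 required, 870,932 in favor — approved.
B: 2/3 of 2893673 = 1929115.33, rounded up to 1929116; 1,929,116 required, 1,929,523 in favor — approved.
C: 3/4 of 1713330 = 1284997.50, rounded up to 1284998; 1,284,998 required, 1,284,583 in favor — not approved.

Not approved — the C shares did not give the required vote.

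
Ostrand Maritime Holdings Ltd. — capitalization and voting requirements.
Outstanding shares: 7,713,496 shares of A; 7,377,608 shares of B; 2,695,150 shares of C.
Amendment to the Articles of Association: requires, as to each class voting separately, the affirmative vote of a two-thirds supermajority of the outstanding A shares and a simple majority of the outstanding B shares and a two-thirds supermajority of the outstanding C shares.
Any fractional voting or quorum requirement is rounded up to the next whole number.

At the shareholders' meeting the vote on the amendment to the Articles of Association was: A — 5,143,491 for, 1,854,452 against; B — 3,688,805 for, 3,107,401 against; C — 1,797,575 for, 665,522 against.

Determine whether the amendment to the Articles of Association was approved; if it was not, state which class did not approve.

Approved — every class gave the required vote.

A: 2/3 of 7713496 = 5142330.67, rounded up to 5142331; 5,142,331 required, 5,143,491 in favor — approved.
B: a majority of 7377608 is 3688805; 3,688,805 required, 3,688,805 in favor — approved.
C: 2/3 of 2695150 = 1796766.67, rounded up to 1796767; 1,796,767 required, 1,797,575 in favor — approved.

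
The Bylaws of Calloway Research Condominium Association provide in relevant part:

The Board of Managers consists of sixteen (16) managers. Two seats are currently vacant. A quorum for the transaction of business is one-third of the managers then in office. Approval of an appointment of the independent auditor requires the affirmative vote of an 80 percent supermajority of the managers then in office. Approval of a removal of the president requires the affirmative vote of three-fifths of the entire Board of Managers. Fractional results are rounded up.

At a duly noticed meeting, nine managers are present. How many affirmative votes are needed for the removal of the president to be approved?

The removal of the president requires three-fifths of the entire Board of Managers (16).
3/5 of 16 = 9.60, rounded up to 10.
(Only 9 can vote, so the removal of the president cannot pass at this meeting, but the required vote is still 10.)

10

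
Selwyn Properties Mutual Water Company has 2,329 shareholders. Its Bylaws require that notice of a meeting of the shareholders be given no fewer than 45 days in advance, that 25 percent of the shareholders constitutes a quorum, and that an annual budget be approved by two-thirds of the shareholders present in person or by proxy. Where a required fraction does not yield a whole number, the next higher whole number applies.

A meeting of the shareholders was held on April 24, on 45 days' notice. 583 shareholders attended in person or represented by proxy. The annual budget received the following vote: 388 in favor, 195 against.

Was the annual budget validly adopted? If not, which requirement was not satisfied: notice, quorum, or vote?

Notice: 45 days given; 45 required. Satisfied.
Quorum: 25% of 2,329 = 582.25, rounded up to 583; 583 present. Satisfied.
Vote: requires two-thirds of those present (583); 2/3 of 583 = 388.67, rounded up to 389, so 389 needed; 388 in favor. Not satisfied.

Invalid — vote requirement not satisfied.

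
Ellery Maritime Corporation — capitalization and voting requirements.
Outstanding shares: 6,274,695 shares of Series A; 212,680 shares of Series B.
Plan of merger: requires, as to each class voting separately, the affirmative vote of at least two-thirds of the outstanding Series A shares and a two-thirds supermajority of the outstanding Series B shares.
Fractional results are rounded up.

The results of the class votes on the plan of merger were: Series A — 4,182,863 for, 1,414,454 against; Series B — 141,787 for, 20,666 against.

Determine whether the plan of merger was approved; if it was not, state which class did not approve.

Not approved — the Series A shares did not give the required vote.

Series A: 2/3 of 6274695 = 4183130; 4,183,130 required, 4,182,863 in favor — not approved.
Series B: 2/3 of 212680 = 141786.67, rounded up to 141787; 141,787 required, 141,787 in favor — approved.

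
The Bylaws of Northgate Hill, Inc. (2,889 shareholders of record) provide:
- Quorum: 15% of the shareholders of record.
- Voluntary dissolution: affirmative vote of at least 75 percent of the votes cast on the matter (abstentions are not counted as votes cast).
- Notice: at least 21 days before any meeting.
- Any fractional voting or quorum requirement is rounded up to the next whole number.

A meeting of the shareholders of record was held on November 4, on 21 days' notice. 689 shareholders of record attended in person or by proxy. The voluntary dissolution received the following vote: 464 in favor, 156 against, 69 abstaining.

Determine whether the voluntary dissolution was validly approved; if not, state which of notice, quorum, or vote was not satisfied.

Invalid — vote requirement not satisfied.

Notice: 21 days given; 21 required. Satisfied.
Quorum: 15% of 2,889 = 433.35, rounded up to 434; 689 present. Satisfied.
Vote: requires three-fourths of the votes cast (689 − 69 abstaining = 620); 3/4 of 620 = 465, so 465 needed; 464 in favor. Not satisfied.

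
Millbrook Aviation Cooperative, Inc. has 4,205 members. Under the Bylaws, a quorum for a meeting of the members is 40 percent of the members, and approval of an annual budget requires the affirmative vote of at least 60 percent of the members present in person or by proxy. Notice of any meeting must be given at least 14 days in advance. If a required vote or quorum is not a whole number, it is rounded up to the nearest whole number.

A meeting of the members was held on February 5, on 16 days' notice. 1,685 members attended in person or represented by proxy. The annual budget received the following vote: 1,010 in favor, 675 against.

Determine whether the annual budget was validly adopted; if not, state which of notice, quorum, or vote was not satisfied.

Invalid — vote requirement not satisfied.

Notice: 16 days given; 14 required. Satisfied.
Quorum: 40% of 4,205 = 1,682; 1,685 present. Satisfied.
Vote: requires three-fifths of those present (1,685); 3/5 of 1685 = 1011, so 1,011 needed; 1,010 in favor. Not satisfied.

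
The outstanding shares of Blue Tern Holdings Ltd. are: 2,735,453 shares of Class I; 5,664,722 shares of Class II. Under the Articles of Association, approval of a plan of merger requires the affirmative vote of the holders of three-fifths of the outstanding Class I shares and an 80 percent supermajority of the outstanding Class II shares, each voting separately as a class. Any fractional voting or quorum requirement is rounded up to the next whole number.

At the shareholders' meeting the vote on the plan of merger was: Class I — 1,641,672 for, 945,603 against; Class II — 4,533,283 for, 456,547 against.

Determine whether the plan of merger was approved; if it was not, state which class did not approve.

Class I: 3/5 of 2735453 = 1641271.80, rounded up to 1641272; 1,641,272 required, 1,641,672 in favor — approved.
Class II: 4/5 of 5664722 = 4531777.60, rounded up to 4531778; 4,531,778 required, 4,533,283 in favor — approved.

Approved — every class gave the required vote.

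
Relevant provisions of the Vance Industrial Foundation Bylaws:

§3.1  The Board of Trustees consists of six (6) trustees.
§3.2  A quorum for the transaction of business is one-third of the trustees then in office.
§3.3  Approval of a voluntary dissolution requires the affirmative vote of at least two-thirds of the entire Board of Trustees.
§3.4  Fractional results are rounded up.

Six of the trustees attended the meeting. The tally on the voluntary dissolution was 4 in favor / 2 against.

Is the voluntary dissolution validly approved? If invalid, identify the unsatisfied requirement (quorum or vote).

Valid — all requirements satisfied.

Quorum: 6 present; quorum is 2. Satisfied.
Vote: the voluntary dissolution requires two-thirds of the entire Board of Trustees (6). 2/3 of 6 = 4, so 4 affirmative votes are needed; 4 voted in favor. Satisfied.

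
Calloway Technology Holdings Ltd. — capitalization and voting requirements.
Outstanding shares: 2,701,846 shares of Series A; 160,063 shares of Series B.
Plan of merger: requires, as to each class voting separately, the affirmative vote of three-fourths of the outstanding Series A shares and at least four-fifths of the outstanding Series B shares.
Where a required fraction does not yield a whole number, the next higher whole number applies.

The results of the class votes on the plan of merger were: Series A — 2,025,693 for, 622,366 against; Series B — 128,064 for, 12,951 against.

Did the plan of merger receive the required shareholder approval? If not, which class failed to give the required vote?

Not approved — the Series A shares did not give the required vote.

Series A: 3/4 of 2701846 = 2026384.50, rounded up to 2026385; 2,026,385 required, 2,025,693 in favor — not approved.
Series B: 4/5 of 160063 = 128050.40, rounded up to 128051; 128,051 required, 128,064 in favor — approved.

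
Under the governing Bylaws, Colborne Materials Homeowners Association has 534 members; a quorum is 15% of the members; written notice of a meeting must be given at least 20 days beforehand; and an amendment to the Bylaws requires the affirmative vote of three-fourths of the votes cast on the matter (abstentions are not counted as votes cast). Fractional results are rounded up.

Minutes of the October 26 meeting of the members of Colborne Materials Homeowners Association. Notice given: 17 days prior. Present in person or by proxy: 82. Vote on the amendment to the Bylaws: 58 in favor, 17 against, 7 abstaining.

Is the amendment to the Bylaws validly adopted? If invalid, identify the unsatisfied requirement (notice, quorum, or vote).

Invalid — notice requirement not satisfied.

Notice: 17 days given; 20 required. Not satisfied.
Quorum: 15% of 534 = 80.10, rounded up to 81; 82 present. Satisfied.
Vote: requires three-fourths of the votes cast (82 − 7 abstaining = 75); 3/4 of 75 = 56.25, rounded up to 57, so 57 needed; 58 in favor. Satisfied.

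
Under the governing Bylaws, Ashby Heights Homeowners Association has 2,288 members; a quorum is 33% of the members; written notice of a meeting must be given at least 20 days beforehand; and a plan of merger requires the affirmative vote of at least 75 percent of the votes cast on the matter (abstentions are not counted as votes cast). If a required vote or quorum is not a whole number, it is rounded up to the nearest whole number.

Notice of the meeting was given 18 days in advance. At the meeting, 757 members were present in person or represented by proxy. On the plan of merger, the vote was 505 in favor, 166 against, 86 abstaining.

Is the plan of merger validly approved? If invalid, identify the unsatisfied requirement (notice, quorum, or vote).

Notice: 18 days given; 20 required. Not satisfied.
Quorum: 33% of 2,288 = 755.04, rounded up to 756; 757 present. Satisfied.
Vote: requires three-fourths of the votes cast (757 − 86 abstaining = 671); 3/4 of 671 = 503.25, rounded up to 504, so 504 needed; 505 in favor. Satisfied.

Invalid — notice requirement not satisfied.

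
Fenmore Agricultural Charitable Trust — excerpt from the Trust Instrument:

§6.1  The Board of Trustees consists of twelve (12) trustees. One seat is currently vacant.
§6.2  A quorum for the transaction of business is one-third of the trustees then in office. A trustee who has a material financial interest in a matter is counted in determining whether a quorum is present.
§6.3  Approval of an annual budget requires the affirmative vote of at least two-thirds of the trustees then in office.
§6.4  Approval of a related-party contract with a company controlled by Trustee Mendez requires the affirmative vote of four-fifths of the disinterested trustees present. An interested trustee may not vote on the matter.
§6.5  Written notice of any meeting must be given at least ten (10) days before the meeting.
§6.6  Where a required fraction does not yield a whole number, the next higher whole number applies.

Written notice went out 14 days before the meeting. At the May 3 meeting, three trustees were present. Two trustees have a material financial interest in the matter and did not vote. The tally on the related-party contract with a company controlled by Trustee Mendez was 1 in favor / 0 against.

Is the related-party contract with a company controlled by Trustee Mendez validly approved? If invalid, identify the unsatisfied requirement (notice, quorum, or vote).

Invalid — quorum requirement not satisfied.

Notice: 14 days given; 10 required (14 ≥ 10). Satisfied.
Quorum: 3 present (interested trustees count toward quorum); quorum is 4. Not satisfied.
Vote: the related-party contract with a company controlled by Trustee Mendez requires four-fifths of the disinterested trustees present (3 − 2 = 1). 4/5 of 1 = 0.80, rounded up to 1, so 1 affirmative vote is needed; 1 voted in favor. Satisfied. (Moot — without a quorum no business can be validly transacted.)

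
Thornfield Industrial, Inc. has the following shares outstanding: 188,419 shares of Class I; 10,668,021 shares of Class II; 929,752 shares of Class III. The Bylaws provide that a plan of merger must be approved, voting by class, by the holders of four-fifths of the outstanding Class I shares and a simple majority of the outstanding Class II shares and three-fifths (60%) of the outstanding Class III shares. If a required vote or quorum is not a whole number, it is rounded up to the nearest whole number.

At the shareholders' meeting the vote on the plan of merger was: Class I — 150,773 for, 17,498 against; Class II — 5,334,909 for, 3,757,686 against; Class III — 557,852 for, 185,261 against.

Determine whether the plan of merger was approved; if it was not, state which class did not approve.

Class I: 4/5 of 188419 = 150735.20, rounded up to 150736; 150,736 required, 150,773 in favor — approved.
Class II: a majority of 10668021 is 5334011; 5,334,011 required, 5,334,909 in favor — approved.
Class III: 3/5 of 929752 = 557851.20, rounded up to 557852; 557,852 required, 557,852 in favor — approved.

Approved — every class gave the required vote.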